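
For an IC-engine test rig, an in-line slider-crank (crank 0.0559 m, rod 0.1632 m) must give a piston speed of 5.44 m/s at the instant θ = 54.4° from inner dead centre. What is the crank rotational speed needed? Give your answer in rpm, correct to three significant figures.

946

For an in-line slider-crank, |v_piston| = rω|sinθ|·[1 + r cosθ/√(L² − r² sin²θ)].
With r = 0.0559 m, L = 0.1632 m, θ = 54.4°: the bracketed kinematic factor |dx/dθ| = 0.054888 m.
ω = v/|dx/dθ| = 5.44/0.054888 = 99.11 rad/s.
N = 60ω/(2π) = 946.43 rpm.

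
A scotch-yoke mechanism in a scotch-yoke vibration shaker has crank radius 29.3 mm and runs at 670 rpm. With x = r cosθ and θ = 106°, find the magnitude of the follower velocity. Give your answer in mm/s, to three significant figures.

ω = 70.16 rad/s (from 670 rpm).
x = r cosθ ⇒ ẋ = −rω sinθ.
|v| = rω|sinθ| = 0.0293·70.16·|sin 106°| = 1.9761 m/s = 1976.1 mm/s.

1980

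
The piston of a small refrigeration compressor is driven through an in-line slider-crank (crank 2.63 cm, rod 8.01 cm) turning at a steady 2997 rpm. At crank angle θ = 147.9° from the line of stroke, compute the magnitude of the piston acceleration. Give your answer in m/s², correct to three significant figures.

ω = 2π·2997/60 = 313.8 rad/s
x(θ) = r cosθ + √(L² − r² sin²θ); with ω constant, a = ω²·d²x/dθ².
d²x/dθ² = −r cosθ − r²(cos2θ)/√u − r⁴ sin²2θ/(4u^{3/2}),  u = L² − r² sin²θ = 0.00622069 m².
Substituting r = 0.0263 m, L = 0.0801 m, θ = 147.9°: d²x/dθ² = +0.018265 m.
a = ω²·d²x/dθ² = (313.8)²·(+0.018265) = +1799.1 m/s²;  |a| = 1799.1 m/s².

1800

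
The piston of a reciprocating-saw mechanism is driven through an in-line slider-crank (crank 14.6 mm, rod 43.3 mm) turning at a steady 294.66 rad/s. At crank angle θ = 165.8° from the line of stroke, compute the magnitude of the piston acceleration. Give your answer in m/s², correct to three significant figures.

ω = 294.7 rad/s
x(θ) = r cosθ + √(L² − r² sin²θ); with ω constant, a = ω²·d²x/dθ².
d²x/dθ² = −r cosθ − r²(cos2θ)/√u − r⁴ sin²2θ/(4u^{3/2}),  u = L² − r² sin²θ = 0.00186206 m².
Substituting r = 0.0146 m, L = 0.0433 m, θ = 165.8°: d²x/dθ² = +0.0097766 m.
a = ω²·d²x/dθ² = (294.7)²·(+0.0097766) = +848.85 m/s²;  |a| = 848.85 m/s².

849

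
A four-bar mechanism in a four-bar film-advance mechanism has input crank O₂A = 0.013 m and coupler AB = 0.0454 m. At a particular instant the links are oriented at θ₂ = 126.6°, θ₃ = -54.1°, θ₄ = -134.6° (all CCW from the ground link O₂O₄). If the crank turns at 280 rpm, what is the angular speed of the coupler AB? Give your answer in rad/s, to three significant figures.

8.41

ω₂ = 29.32 rad/s (from 280 rpm).
Differentiating the loop-closure r₂e^{iθ₂}+r₃e^{iθ₃}=r₁+r₄e^{iθ₄} gives r₂ω₂e^{iθ₂}+r₃ω₃e^{iθ₃}=r₄ω₄e^{iθ₄}.
Eliminating the other unknown: ω₃ = r₂ω₂ sin(θ₄−θ₂) / [r₃ sin(θ₃−θ₄)].
Numerator sine = +0.98823; denominator sine = +0.98629.
Result = 0.013·29.32·(+0.98823) / (0.0454·(+0.98629)) = +8.4126 rad/s; magnitude 8.4126 rad/s.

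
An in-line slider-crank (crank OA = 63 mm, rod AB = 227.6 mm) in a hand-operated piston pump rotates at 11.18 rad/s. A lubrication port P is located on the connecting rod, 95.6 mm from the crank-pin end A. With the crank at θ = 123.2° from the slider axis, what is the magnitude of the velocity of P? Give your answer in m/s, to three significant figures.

0.594

ω = 11.18 rad/s.  Crank-pin speed |V_A| = rω = 0.70434 m/s, perpendicular to OA.
Rod angle: sinφ = −(r/L) sinθ ⇒ φ = -13.392°; ω_rod = −rω cosθ/√(L²−r²sin²θ) = +1.7419 rad/s.
V_P = V_A + ω_rod × AP, with AP = 0.0956 m along the rod.
Components: V_Px = −rω sinθ − a·ω_rod·sinφ = -0.5508 m/s;  V_Py = rω cosθ + a·ω_rod·cosφ = -0.22368 m/s.
|V_P| = √(V_Px² + V_Py²) = 0.59448 m/s.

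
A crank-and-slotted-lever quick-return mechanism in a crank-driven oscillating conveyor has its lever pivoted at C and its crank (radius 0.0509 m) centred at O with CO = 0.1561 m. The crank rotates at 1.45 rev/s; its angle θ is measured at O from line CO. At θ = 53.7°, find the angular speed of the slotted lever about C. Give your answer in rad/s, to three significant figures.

1.83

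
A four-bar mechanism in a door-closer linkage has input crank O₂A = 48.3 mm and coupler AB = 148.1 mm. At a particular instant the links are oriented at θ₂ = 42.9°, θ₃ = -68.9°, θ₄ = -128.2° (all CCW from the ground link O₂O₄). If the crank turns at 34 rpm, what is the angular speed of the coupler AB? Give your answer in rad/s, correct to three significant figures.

ω₂ = 3.56 rad/s (from 34 rpm).
Differentiating the loop-closure r₂e^{iθ₂}+r₃e^{iθ₃}=r₁+r₄e^{iθ₄} gives r₂ω₂e^{iθ₂}+r₃ω₃e^{iθ₃}=r₄ω₄e^{iθ₄}.
Eliminating the other unknown: ω₃ = r₂ω₂ sin(θ₄−θ₂) / [r₃ sin(θ₃−θ₄)].
Numerator sine = -0.15471; denominator sine = +0.85985.
Result = 0.0483·3.56·(-0.15471) / (0.1481·(+0.85985)) = -0.20893 rad/s; magnitude 0.20893 rad/s.

0.209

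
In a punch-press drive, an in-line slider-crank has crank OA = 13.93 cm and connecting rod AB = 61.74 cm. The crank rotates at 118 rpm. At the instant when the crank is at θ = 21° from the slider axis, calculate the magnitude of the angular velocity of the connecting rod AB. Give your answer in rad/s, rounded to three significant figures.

ω = 12.36 rad/s (converted from 118 rpm).
The rod makes angle φ with the slider axis where L sinφ = r sinθ; differentiating, L cosφ·φ̇ = r ω cosθ.
L cosφ = √(L² − r² sin²θ) = 0.61538 m.
|ω_rod| = r ω |cosθ| / √(L² − r² sin²θ) = 0.1393·12.36·0.93358/0.61538 = 2.6114 rad/s.

2.61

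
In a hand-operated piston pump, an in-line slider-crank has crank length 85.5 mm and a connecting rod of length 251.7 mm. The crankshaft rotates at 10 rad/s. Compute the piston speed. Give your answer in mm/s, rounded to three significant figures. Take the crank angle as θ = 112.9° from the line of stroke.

678

ω = 10 rad/s
For an in-line slider-crank, x = r cosθ + √(L² − r² sin²θ), so v = −rω sinθ·[1 + r cosθ/√(L² − r² sin²θ)].
With r = 0.0855 m, L = 0.2517 m, θ = 112.9°: √(L² − r² sin²θ) = 0.23906 m.
v = −0.0855·10·0.92119·[1 + 0.0855·-0.38912/0.23906] = -0.678 m/s.
|v| = 0.678 m/s = 678 mm/s.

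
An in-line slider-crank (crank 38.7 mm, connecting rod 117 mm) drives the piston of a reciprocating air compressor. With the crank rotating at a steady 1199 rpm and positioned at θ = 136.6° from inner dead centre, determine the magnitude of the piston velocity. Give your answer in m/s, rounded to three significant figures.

2.51

ω = 2π·1199/60 = 125.6 rad/s
For an in-line slider-crank, x = r cosθ + √(L² − r² sin²θ), so v = −rω sinθ·[1 + r cosθ/√(L² − r² sin²θ)].
With r = 0.0387 m, L = 0.117 m, θ = 136.6°: √(L² − r² sin²θ) = 0.11394 m.
v = −0.0387·125.6·0.68709·[1 + 0.0387·-0.72657/0.11394] = -2.5147 m/s.
|v| = 2.5147 m/s.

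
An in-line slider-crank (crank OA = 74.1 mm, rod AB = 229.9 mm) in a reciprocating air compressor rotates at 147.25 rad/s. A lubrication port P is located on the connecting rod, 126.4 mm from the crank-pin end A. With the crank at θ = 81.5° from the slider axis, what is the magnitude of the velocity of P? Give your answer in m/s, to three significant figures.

11.1

ω = 147.2 rad/s.  Crank-pin speed |V_A| = rω = 10.911 m/s, perpendicular to OA.
Rod angle: sinφ = −(r/L) sinθ ⇒ φ = -18.589°; ω_rod = −rω cosθ/√(L²−r²sin²θ) = -7.4013 rad/s.
V_P = V_A + ω_rod × AP, with AP = 0.1264 m along the rod.
Components: V_Px = −rω sinθ − a·ω_rod·sinφ = -11.09 m/s;  V_Py = rω cosθ + a·ω_rod·cosφ = +0.72607 m/s.
|V_P| = √(V_Px² + V_Py²) = 11.113 m/s.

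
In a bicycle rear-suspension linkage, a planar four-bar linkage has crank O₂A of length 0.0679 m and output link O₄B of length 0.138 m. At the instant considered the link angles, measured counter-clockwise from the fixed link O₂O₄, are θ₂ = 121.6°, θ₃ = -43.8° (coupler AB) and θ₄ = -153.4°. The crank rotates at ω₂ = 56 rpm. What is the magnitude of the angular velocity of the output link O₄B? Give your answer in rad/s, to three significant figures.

ω₂ = 5.864 rad/s (from 56 rpm).
Differentiating the loop-closure r₂e^{iθ₂}+r₃e^{iθ₃}=r₁+r₄e^{iθ₄} gives r₂ω₂e^{iθ₂}+r₃ω₃e^{iθ₃}=r₄ω₄e^{iθ₄}.
Eliminating the other unknown: ω₄ = r₂ω₂ sin(θ₂−θ₃) / [r₄ sin(θ₄−θ₃)].
Numerator sine = +0.25207; denominator sine = -0.94206.
Result = 0.0679·5.864·(+0.25207) / (0.138·(-0.94206)) = -0.77206 rad/s; magnitude 0.77206 rad/s.

0.772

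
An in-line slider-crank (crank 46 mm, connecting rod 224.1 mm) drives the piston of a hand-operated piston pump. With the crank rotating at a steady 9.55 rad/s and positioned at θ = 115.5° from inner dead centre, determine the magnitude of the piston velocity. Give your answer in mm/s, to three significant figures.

ω = 9.55 rad/s
For an in-line slider-crank, x = r cosθ + √(L² − r² sin²θ), so v = −rω sinθ·[1 + r cosθ/√(L² − r² sin²θ)].
With r = 0.046 m, L = 0.2241 m, θ = 115.5°: √(L² − r² sin²θ) = 0.22022 m.
v = −0.046·9.55·0.90259·[1 + 0.046·-0.43051/0.22022] = -0.36085 m/s.
|v| = 0.36085 m/s = 360.85 mm/s.

361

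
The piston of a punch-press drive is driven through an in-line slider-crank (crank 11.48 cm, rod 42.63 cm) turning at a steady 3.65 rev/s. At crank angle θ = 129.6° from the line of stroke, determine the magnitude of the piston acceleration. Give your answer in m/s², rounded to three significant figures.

41.3

ω = 2π·3.65 = 22.93 rad/s
x(θ) = r cosθ + √(L² − r² sin²θ); with ω constant, a = ω²·d²x/dθ².
d²x/dθ² = −r cosθ − r²(cos2θ)/√u − r⁴ sin²2θ/(4u^{3/2}),  u = L² − r² sin²θ = 0.173907 m².
Substituting r = 0.1148 m, L = 0.4263 m, θ = 129.6°: d²x/dθ² = +0.07852 m.
a = ω²·d²x/dθ² = (22.93)²·(+0.07852) = +41.298 m/s²;  |a| = 41.298 m/s².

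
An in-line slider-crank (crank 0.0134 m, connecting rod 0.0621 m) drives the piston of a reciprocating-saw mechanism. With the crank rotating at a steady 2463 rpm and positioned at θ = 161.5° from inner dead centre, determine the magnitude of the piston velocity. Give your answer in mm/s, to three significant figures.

ω = 2π·2463/60 = 257.9 rad/s
For an in-line slider-crank, x = r cosθ + √(L² − r² sin²θ), so v = −rω sinθ·[1 + r cosθ/√(L² − r² sin²θ)].
With r = 0.0134 m, L = 0.0621 m, θ = 161.5°: √(L² − r² sin²θ) = 0.061954 m.
v = −0.0134·257.9·0.31730·[1 + 0.0134·-0.94832/0.061954] = -0.87173 m/s.
|v| = 0.87173 m/s = 871.73 mm/s.

872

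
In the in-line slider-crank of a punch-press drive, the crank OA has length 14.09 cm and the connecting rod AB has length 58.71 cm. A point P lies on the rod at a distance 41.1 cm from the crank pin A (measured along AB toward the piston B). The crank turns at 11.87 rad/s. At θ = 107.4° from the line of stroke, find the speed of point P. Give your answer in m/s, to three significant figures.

1.52

ω = 11.87 rad/s.  Crank-pin speed |V_A| = rω = 1.6725 m/s, perpendicular to OA.
Rod angle: sinφ = −(r/L) sinθ ⇒ φ = -13.239°; ω_rod = −rω cosθ/√(L²−r²sin²θ) = +0.87514 rad/s.
V_P = V_A + ω_rod × AP, with AP = 0.411 m along the rod.
Components: V_Px = −rω sinθ − a·ω_rod·sinφ = -1.5136 m/s;  V_Py = rω cosθ + a·ω_rod·cosφ = -0.15002 m/s.
|V_P| = √(V_Px² + V_Py²) = 1.521 m/s.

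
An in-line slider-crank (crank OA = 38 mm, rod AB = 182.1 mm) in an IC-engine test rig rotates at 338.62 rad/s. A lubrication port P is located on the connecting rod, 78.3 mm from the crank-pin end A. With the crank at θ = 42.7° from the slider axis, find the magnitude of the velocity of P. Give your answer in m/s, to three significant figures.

ω = 338.6 rad/s.  Crank-pin speed |V_A| = rω = 12.868 m/s, perpendicular to OA.
Rod angle: sinφ = −(r/L) sinθ ⇒ φ = -8.136°; ω_rod = −rω cosθ/√(L²−r²sin²θ) = -52.459 rad/s.
V_P = V_A + ω_rod × AP, with AP = 0.0783 m along the rod.
Components: V_Px = −rω sinθ − a·ω_rod·sinφ = -9.3075 m/s;  V_Py = rω cosθ + a·ω_rod·cosφ = +5.3904 m/s.
|V_P| = √(V_Px² + V_Py²) = 10.756 m/s.

10.8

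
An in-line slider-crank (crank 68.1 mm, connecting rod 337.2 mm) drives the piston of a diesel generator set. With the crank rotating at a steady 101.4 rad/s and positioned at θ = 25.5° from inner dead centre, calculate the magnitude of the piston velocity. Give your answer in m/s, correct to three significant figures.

ω = 101.4 rad/s
For an in-line slider-crank, x = r cosθ + √(L² − r² sin²θ), so v = −rω sinθ·[1 + r cosθ/√(L² − r² sin²θ)].
With r = 0.0681 m, L = 0.3372 m, θ = 25.5°: √(L² − r² sin²θ) = 0.33592 m.
v = −0.0681·101.4·0.43051·[1 + 0.0681·0.90259/0.33592] = -3.5168 m/s.
|v| = 3.5168 m/s.

3.52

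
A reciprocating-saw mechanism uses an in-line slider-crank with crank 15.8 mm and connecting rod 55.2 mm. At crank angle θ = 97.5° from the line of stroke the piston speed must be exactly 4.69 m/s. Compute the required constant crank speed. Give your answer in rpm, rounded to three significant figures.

For an in-line slider-crank, |v_piston| = rω|sinθ|·[1 + r cosθ/√(L² − r² sin²θ)].
With r = 0.0158 m, L = 0.0552 m, θ = 97.5°: the bracketed kinematic factor |dx/dθ| = 0.015054 m.
ω = v/|dx/dθ| = 4.69/0.015054 = 311.54 rad/s.
N = 60ω/(2π) = 2974.9 rpm.

2970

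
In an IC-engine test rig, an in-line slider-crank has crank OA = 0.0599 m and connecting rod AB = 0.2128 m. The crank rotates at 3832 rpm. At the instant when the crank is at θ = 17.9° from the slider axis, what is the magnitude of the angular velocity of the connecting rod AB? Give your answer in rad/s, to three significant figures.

ω = 401.3 rad/s (converted from 3832 rpm).
The rod makes angle φ with the slider axis where L sinφ = r sinθ; differentiating, L cosφ·φ̇ = r ω cosθ.
L cosφ = √(L² − r² sin²θ) = 0.212 m.
|ω_rod| = r ω |cosθ| / √(L² − r² sin²θ) = 0.0599·401.3·0.95159/0.212 = 107.89 rad/s.

108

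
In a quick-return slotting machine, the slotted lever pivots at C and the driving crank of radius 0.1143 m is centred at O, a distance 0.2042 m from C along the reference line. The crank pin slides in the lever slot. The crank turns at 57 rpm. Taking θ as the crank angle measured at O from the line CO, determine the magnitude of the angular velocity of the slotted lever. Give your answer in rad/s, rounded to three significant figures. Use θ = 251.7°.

0.854

ω = 5.969 rad/s (from 57 rpm).
Crank pin A relative to C: A = (d + r cosθ, r sinθ); lever angle φ = atan2(r sinθ, d + r cosθ).
Differentiating tanφ: φ̇ = rω(d cosθ + r)/(d² + r² + 2dr cosθ).
d² + r² + 2dr cosθ = |CA|² = 0.0401049 m²;  d cosθ + r = +0.050183 m.
|ω_lever| = |0.1143·5.969·+0.050183| / 0.0401049 = 0.8537 rad/s.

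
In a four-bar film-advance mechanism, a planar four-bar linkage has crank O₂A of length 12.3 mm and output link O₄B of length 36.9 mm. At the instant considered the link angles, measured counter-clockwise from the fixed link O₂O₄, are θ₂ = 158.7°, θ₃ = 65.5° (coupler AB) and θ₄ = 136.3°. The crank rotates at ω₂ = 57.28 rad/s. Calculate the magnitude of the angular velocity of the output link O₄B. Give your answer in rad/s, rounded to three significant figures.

20.2

ω₂ = 57.28 rad/s
Differentiating the loop-closure r₂e^{iθ₂}+r₃e^{iθ₃}=r₁+r₄e^{iθ₄} gives r₂ω₂e^{iθ₂}+r₃ω₃e^{iθ₃}=r₄ω₄e^{iθ₄}.
Eliminating the other unknown: ω₄ = r₂ω₂ sin(θ₂−θ₃) / [r₄ sin(θ₄−θ₃)].
Numerator sine = +0.99844; denominator sine = +0.94438.
Result = 0.0123·57.28·(+0.99844) / (0.0369·(+0.94438)) = +20.186 rad/s; magnitude 20.186 rad/s.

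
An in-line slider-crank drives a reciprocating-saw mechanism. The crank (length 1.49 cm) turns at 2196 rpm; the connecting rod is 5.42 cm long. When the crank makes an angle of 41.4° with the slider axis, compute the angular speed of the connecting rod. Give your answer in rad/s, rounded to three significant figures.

48.2

ω = 230 rad/s (converted from 2196 rpm).
The rod makes angle φ with the slider axis where L sinφ = r sinθ; differentiating, L cosφ·φ̇ = r ω cosθ.
L cosφ = √(L² − r² sin²θ) = 0.053297 m.
|ω_rod| = r ω |cosθ| / √(L² − r² sin²θ) = 0.0149·230·0.75011/0.053297 = 48.225 rad/s.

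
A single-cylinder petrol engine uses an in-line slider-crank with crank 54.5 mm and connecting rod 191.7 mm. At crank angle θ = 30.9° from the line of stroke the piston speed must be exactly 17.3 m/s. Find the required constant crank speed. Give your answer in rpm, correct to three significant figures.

4740

For an in-line slider-crank, |v_piston| = rω|sinθ|·[1 + r cosθ/√(L² − r² sin²θ)].
With r = 0.0545 m, L = 0.1917 m, θ = 30.9°: the bracketed kinematic factor |dx/dθ| = 0.03489 m.
ω = v/|dx/dθ| = 17.3/0.03489 = 495.85 rad/s.
N = 60ω/(2π) = 4735 rpm.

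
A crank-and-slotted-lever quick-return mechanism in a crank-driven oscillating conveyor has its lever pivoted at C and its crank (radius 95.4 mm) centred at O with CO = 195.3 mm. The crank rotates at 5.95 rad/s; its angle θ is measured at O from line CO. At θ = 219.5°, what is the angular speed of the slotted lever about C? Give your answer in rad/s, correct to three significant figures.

1.70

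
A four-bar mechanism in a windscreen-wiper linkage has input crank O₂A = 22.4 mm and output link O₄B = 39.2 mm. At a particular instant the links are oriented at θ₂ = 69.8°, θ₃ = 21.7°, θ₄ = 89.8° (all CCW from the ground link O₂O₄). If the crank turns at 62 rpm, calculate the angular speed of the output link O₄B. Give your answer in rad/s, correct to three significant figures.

2.98

ω₂ = 6.493 rad/s (from 62 rpm).
Differentiating the loop-closure r₂e^{iθ₂}+r₃e^{iθ₃}=r₁+r₄e^{iθ₄} gives r₂ω₂e^{iθ₂}+r₃ω₃e^{iθ₃}=r₄ω₄e^{iθ₄}.
Eliminating the other unknown: ω₄ = r₂ω₂ sin(θ₂−θ₃) / [r₄ sin(θ₄−θ₃)].
Numerator sine = +0.74431; denominator sine = +0.92784.
Result = 0.0224·6.493·(+0.74431) / (0.0392·(+0.92784)) = +2.9762 rad/s; magnitude 2.9762 rad/s.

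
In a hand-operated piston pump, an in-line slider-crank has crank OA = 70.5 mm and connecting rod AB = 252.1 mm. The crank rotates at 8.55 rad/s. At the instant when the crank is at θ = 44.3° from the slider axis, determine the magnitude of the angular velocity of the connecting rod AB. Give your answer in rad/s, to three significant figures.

ω = 8.55 rad/s
The rod makes angle φ with the slider axis where L sinφ = r sinθ; differentiating, L cosφ·φ̇ = r ω cosθ.
L cosφ = √(L² − r² sin²θ) = 0.24724 m.
|ω_rod| = r ω |cosθ| / √(L² − r² sin²θ) = 0.0705·8.55·0.71569/0.24724 = 1.7448 rad/s.

1.74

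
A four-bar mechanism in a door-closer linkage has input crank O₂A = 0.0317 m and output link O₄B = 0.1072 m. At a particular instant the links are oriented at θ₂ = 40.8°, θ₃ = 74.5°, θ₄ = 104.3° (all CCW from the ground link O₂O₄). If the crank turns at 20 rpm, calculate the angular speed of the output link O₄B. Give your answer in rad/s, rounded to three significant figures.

0.691

ω₂ = 2.094 rad/s (from 20 rpm).
Differentiating the loop-closure r₂e^{iθ₂}+r₃e^{iθ₃}=r₁+r₄e^{iθ₄} gives r₂ω₂e^{iθ₂}+r₃ω₃e^{iθ₃}=r₄ω₄e^{iθ₄}.
Eliminating the other unknown: ω₄ = r₂ω₂ sin(θ₂−θ₃) / [r₄ sin(θ₄−θ₃)].
Numerator sine = -0.55484; denominator sine = +0.49697.
Result = 0.0317·2.094·(-0.55484) / (0.1072·(+0.49697)) = -0.69145 rad/s; magnitude 0.69145 rad/s.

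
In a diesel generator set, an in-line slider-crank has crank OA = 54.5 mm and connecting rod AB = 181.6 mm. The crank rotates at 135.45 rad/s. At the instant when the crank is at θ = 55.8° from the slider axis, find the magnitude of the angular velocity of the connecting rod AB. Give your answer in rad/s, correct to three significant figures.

ω = 135.4 rad/s
The rod makes angle φ with the slider axis where L sinφ = r sinθ; differentiating, L cosφ·φ̇ = r ω cosθ.
L cosφ = √(L² − r² sin²θ) = 0.17592 m.
|ω_rod| = r ω |cosθ| / √(L² − r² sin²θ) = 0.0545·135.4·0.56208/0.17592 = 23.587 rad/s.

23.6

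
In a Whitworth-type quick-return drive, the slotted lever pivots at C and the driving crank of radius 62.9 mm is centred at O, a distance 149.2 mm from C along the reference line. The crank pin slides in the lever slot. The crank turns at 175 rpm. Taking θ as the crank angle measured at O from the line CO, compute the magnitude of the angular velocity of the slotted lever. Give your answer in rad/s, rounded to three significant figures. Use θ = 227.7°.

ω = 18.33 rad/s (from 175 rpm).
Crank pin A relative to C: A = (d + r cosθ, r sinθ); lever angle φ = atan2(r sinθ, d + r cosθ).
Differentiating tanφ: φ̇ = rω(d cosθ + r)/(d² + r² + 2dr cosθ).
d² + r² + 2dr cosθ = |CA|² = 0.013585 m²;  d cosθ + r = -0.037513 m.
|ω_lever| = |0.0629·18.33·-0.037513| / 0.013585 = 3.1831 rad/s.

3.18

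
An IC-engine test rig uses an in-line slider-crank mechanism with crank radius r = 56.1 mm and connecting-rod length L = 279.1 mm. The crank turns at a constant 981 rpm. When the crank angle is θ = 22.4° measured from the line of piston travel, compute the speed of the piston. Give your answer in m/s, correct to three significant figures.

2.61

ω = 2π·981/60 = 102.7 rad/s
For an in-line slider-crank, x = r cosθ + √(L² − r² sin²θ), so v = −rω sinθ·[1 + r cosθ/√(L² − r² sin²θ)].
With r = 0.0561 m, L = 0.2791 m, θ = 22.4°: √(L² − r² sin²θ) = 0.27828 m.
v = −0.0561·102.7·0.38107·[1 + 0.0561·0.92455/0.27828] = -2.6055 m/s.
|v| = 2.6055 m/s.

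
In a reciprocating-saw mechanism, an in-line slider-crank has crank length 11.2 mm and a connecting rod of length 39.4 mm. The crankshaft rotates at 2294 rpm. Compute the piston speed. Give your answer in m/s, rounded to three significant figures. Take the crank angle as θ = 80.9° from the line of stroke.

ω = 2π·2294/60 = 240.2 rad/s
For an in-line slider-crank, x = r cosθ + √(L² − r² sin²θ), so v = −rω sinθ·[1 + r cosθ/√(L² − r² sin²θ)].
With r = 0.0112 m, L = 0.0394 m, θ = 80.9°: √(L² − r² sin²θ) = 0.037816 m.
v = −0.0112·240.2·0.98741·[1 + 0.0112·0.15816/0.037816] = -2.7811 m/s.
|v| = 2.7811 m/s.

2.78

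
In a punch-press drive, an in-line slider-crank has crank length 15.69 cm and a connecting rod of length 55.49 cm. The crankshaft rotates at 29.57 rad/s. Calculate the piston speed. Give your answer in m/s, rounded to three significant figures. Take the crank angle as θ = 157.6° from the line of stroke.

1.30

ω = 29.57 rad/s
For an in-line slider-crank, x = r cosθ + √(L² − r² sin²θ), so v = −rω sinθ·[1 + r cosθ/√(L² − r² sin²θ)].
With r = 0.1569 m, L = 0.5549 m, θ = 157.6°: √(L² − r² sin²θ) = 0.55167 m.
v = −0.1569·29.57·0.38107·[1 + 0.1569·-0.92455/0.55167] = -1.3031 m/s.
|v| = 1.3031 m/s.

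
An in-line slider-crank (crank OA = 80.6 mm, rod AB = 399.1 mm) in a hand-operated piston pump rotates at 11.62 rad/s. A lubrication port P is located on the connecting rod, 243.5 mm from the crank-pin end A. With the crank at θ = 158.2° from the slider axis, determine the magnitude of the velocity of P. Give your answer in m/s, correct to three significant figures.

0.458

ω = 11.62 rad/s.  Crank-pin speed |V_A| = rω = 0.93657 m/s, perpendicular to OA.
Rod angle: sinφ = −(r/L) sinθ ⇒ φ = -4.301°; ω_rod = −rω cosθ/√(L²−r²sin²θ) = +2.185 rad/s.
V_P = V_A + ω_rod × AP, with AP = 0.2435 m along the rod.
Components: V_Px = −rω sinθ − a·ω_rod·sinφ = -0.30791 m/s;  V_Py = rω cosθ + a·ω_rod·cosφ = -0.33903 m/s.
|V_P| = √(V_Px² + V_Py²) = 0.45799 m/s.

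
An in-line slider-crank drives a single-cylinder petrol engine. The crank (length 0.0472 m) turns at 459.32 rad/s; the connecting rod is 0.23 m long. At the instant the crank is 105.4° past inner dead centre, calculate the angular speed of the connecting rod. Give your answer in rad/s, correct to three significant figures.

25.5

ω = 459.3 rad/s
The rod makes angle φ with the slider axis where L sinφ = r sinθ; differentiating, L cosφ·φ̇ = r ω cosθ.
L cosφ = √(L² − r² sin²θ) = 0.22545 m.
|ω_rod| = r ω |cosθ| / √(L² − r² sin²θ) = 0.0472·459.3·0.26556/0.22545 = 25.536 rad/s.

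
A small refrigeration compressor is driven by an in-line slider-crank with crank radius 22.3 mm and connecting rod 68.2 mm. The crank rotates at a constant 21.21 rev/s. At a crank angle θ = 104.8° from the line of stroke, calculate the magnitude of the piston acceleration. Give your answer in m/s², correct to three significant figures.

219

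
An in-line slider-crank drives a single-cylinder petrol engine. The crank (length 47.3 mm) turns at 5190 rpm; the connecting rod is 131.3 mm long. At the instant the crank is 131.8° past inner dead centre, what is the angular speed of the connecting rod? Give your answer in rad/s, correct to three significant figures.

ω = 543.5 rad/s (converted from 5190 rpm).
The rod makes angle φ with the slider axis where L sinφ = r sinθ; differentiating, L cosφ·φ̇ = r ω cosθ.
L cosφ = √(L² − r² sin²θ) = 0.12648 m.
|ω_rod| = r ω |cosθ| / √(L² − r² sin²θ) = 0.0473·543.5·0.66653/0.12648 = 135.48 rad/s.

135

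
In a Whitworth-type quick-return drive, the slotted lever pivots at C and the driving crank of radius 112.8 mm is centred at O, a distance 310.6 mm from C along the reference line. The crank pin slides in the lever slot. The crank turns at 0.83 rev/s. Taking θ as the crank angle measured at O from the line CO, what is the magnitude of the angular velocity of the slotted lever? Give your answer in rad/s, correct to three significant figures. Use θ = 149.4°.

1.86

ω = 5.215 rad/s (from 0.83 rev/s).
Crank pin A relative to C: A = (d + r cosθ, r sinθ); lever angle φ = atan2(r sinθ, d + r cosθ).
Differentiating tanφ: φ̇ = rω(d cosθ + r)/(d² + r² + 2dr cosθ).
d² + r² + 2dr cosθ = |CA|² = 0.0488828 m²;  d cosθ + r = -0.15455 m.
|ω_lever| = |0.1128·5.215·-0.15455| / 0.0488828 = 1.8598 rad/s.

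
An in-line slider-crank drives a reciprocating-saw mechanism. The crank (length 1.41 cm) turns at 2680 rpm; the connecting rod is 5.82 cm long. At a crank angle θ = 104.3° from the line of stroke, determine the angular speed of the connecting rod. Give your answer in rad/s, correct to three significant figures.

17.3

ω = 280.6 rad/s (converted from 2680 rpm).
The rod makes angle φ with the slider axis where L sinφ = r sinθ; differentiating, L cosφ·φ̇ = r ω cosθ.
L cosφ = √(L² − r² sin²θ) = 0.056573 m.
|ω_rod| = r ω |cosθ| / √(L² − r² sin²θ) = 0.0141·280.6·0.24700/0.056573 = 17.277 rad/s.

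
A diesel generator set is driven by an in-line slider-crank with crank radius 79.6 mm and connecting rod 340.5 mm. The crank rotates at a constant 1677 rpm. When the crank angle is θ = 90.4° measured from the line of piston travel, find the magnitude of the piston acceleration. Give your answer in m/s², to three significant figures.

ω = 2π·1677/60 = 175.6 rad/s
x(θ) = r cosθ + √(L² − r² sin²θ); with ω constant, a = ω²·d²x/dθ².
d²x/dθ² = −r cosθ − r²(cos2θ)/√u − r⁴ sin²2θ/(4u^{3/2}),  u = L² − r² sin²θ = 0.109604 m².
Substituting r = 0.0796 m, L = 0.3405 m, θ = 90.4°: d²x/dθ² = +0.019692 m.
a = ω²·d²x/dθ² = (175.6)²·(+0.019692) = +607.33 m/s²;  |a| = 607.33 m/s².

607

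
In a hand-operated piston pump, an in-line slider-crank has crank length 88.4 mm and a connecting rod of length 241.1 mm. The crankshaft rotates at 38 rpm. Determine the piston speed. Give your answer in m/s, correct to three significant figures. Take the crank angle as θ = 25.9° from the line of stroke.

0.205

ω = 2π·38/60 = 3.979 rad/s
For an in-line slider-crank, x = r cosθ + √(L² − r² sin²θ), so v = −rω sinθ·[1 + r cosθ/√(L² − r² sin²θ)].
With r = 0.0884 m, L = 0.2411 m, θ = 25.9°: √(L² − r² sin²θ) = 0.23799 m.
v = −0.0884·3.979·0.43680·[1 + 0.0884·0.89956/0.23799] = -0.205 m/s.
|v| = 0.205 m/s.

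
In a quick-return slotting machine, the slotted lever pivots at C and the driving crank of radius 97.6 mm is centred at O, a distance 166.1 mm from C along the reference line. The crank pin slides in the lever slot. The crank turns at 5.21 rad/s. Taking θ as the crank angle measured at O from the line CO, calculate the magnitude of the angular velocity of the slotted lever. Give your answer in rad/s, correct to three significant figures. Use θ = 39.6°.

1.85

ω = 5.21 rad/s
Crank pin A relative to C: A = (d + r cosθ, r sinθ); lever angle φ = atan2(r sinθ, d + r cosθ).
Differentiating tanφ: φ̇ = rω(d cosθ + r)/(d² + r² + 2dr cosθ).
d² + r² + 2dr cosθ = |CA|² = 0.0620971 m²;  d cosθ + r = +0.22558 m.
|ω_lever| = |0.0976·5.21·+0.22558| / 0.0620971 = 1.8472 rad/s.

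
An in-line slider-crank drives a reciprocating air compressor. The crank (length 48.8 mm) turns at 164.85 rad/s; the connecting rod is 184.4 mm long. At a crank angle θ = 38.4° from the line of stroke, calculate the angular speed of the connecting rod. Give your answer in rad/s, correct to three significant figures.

ω = 164.8 rad/s
The rod makes angle φ with the slider axis where L sinφ = r sinθ; differentiating, L cosφ·φ̇ = r ω cosθ.
L cosφ = √(L² − r² sin²θ) = 0.18189 m.
|ω_rod| = r ω |cosθ| / √(L² − r² sin²θ) = 0.0488·164.8·0.78369/0.18189 = 34.661 rad/s.

34.7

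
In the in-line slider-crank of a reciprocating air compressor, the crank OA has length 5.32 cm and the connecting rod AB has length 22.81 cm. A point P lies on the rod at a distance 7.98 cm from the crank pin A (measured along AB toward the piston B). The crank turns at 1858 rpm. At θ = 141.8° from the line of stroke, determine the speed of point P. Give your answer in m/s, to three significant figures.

7.99

ω = 194.6 rad/s.  Crank-pin speed |V_A| = rω = 10.351 m/s, perpendicular to OA.
Rod angle: sinφ = −(r/L) sinθ ⇒ φ = -8.293°; ω_rod = −rω cosθ/√(L²−r²sin²θ) = +36.039 rad/s.
V_P = V_A + ω_rod × AP, with AP = 0.0798 m along the rod.
Components: V_Px = −rω sinθ − a·ω_rod·sinφ = -5.9864 m/s;  V_Py = rω cosθ + a·ω_rod·cosφ = -5.2887 m/s.
|V_P| = √(V_Px² + V_Py²) = 7.9879 m/s.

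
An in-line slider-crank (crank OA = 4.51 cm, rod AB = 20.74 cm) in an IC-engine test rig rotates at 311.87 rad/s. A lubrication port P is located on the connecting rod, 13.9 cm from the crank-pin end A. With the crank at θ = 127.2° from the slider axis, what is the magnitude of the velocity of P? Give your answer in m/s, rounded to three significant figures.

ω = 311.9 rad/s.  Crank-pin speed |V_A| = rω = 14.065 m/s, perpendicular to OA.
Rod angle: sinφ = −(r/L) sinθ ⇒ φ = -9.974°; ω_rod = −rω cosθ/√(L²−r²sin²θ) = +41.632 rad/s.
V_P = V_A + ω_rod × AP, with AP = 0.139 m along the rod.
Components: V_Px = −rω sinθ − a·ω_rod·sinφ = -10.201 m/s;  V_Py = rω cosθ + a·ω_rod·cosφ = -2.8046 m/s.
|V_P| = √(V_Px² + V_Py²) = 10.58 m/s.

10.6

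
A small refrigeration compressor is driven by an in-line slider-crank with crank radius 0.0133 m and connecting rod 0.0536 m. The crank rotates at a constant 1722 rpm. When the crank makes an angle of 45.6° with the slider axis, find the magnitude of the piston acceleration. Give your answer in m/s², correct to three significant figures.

302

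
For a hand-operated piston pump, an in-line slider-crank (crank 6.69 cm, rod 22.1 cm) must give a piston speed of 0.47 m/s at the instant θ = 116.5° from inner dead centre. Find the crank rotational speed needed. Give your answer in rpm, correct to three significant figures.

For an in-line slider-crank, |v_piston| = rω|sinθ|·[1 + r cosθ/√(L² − r² sin²θ)].
With r = 0.0669 m, L = 0.221 m, θ = 116.5°: the bracketed kinematic factor |dx/dθ| = 0.05147 m.
ω = v/|dx/dθ| = 0.47/0.05147 = 9.1315 rad/s.
N = 60ω/(2π) = 87.2 rpm.

87.2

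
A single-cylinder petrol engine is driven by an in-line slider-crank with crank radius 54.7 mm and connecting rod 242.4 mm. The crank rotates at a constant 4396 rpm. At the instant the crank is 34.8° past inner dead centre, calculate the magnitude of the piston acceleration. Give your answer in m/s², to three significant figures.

ω = 2π·4396/60 = 460.3 rad/s
x(θ) = r cosθ + √(L² − r² sin²θ); with ω constant, a = ω²·d²x/dθ².
d²x/dθ² = −r cosθ − r²(cos2θ)/√u − r⁴ sin²2θ/(4u^{3/2}),  u = L² − r² sin²θ = 0.0577832 m².
Substituting r = 0.0547 m, L = 0.2424 m, θ = 34.8°: d²x/dθ² = -0.049397 m.
a = ω²·d²x/dθ² = (460.3)²·(-0.049397) = -10468 m/s²;  |a| = 10468 m/s².

10500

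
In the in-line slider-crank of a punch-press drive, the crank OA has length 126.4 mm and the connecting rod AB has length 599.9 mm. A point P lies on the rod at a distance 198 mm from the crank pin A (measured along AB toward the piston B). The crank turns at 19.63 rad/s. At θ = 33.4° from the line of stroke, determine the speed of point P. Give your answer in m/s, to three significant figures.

ω = 19.63 rad/s.  Crank-pin speed |V_A| = rω = 2.4812 m/s, perpendicular to OA.
Rod angle: sinφ = −(r/L) sinθ ⇒ φ = -6.661°; ω_rod = −rω cosθ/√(L²−r²sin²θ) = -3.4765 rad/s.
V_P = V_A + ω_rod × AP, with AP = 0.198 m along the rod.
Components: V_Px = −rω sinθ − a·ω_rod·sinφ = -1.4457 m/s;  V_Py = rω cosθ + a·ω_rod·cosφ = +1.3878 m/s.
|V_P| = √(V_Px² + V_Py²) = 2.004 m/s.

2.00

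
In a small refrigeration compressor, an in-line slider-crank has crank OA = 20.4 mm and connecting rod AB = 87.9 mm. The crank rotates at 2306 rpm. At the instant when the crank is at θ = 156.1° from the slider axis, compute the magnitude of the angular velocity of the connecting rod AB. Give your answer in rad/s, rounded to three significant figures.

51.5

ω = 241.5 rad/s (converted from 2306 rpm).
The rod makes angle φ with the slider axis where L sinφ = r sinθ; differentiating, L cosφ·φ̇ = r ω cosθ.
L cosφ = √(L² − r² sin²θ) = 0.087511 m.
|ω_rod| = r ω |cosθ| / √(L² − r² sin²θ) = 0.0204·241.5·0.91425/0.087511 = 51.466 rad/s.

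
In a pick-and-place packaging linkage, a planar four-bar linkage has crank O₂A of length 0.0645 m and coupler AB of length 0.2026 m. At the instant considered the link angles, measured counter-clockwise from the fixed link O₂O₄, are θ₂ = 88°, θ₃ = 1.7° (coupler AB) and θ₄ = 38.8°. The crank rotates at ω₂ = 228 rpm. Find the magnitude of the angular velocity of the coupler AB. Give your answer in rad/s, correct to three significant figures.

ω₂ = 23.88 rad/s (from 228 rpm).
Differentiating the loop-closure r₂e^{iθ₂}+r₃e^{iθ₃}=r₁+r₄e^{iθ₄} gives r₂ω₂e^{iθ₂}+r₃ω₃e^{iθ₃}=r₄ω₄e^{iθ₄}.
Eliminating the other unknown: ω₃ = r₂ω₂ sin(θ₄−θ₂) / [r₃ sin(θ₃−θ₄)].
Numerator sine = -0.75700; denominator sine = -0.60321.
Result = 0.0645·23.88·(-0.75700) / (0.2026·(-0.60321)) = +9.5392 rad/s; magnitude 9.5392 rad/s.

9.54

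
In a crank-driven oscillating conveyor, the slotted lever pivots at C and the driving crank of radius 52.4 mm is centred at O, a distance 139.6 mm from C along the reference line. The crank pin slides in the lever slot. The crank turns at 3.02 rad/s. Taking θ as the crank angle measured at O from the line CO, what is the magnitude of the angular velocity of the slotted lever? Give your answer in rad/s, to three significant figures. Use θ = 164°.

1.58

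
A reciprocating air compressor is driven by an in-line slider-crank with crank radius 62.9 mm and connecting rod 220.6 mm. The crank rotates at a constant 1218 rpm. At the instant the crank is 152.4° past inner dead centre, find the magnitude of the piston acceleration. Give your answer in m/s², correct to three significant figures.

735

ω = 2π·1218/60 = 127.5 rad/s
x(θ) = r cosθ + √(L² − r² sin²θ); with ω constant, a = ω²·d²x/dθ².
d²x/dθ² = −r cosθ − r²(cos2θ)/√u − r⁴ sin²2θ/(4u^{3/2}),  u = L² − r² sin²θ = 0.0478151 m².
Substituting r = 0.0629 m, L = 0.2206 m, θ = 152.4°: d²x/dθ² = +0.045164 m.
a = ω²·d²x/dθ² = (127.5)²·(+0.045164) = +734.75 m/s²;  |a| = 734.75 m/s².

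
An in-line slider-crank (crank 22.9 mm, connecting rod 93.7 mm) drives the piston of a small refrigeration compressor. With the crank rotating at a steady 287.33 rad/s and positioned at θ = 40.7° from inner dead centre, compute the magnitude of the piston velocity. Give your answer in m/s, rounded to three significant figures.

5.10

ω = 287.3 rad/s
For an in-line slider-crank, x = r cosθ + √(L² − r² sin²θ), so v = −rω sinθ·[1 + r cosθ/√(L² − r² sin²θ)].
With r = 0.0229 m, L = 0.0937 m, θ = 40.7°: √(L² − r² sin²θ) = 0.092502 m.
v = −0.0229·287.3·0.65210·[1 + 0.0229·0.75813/0.092502] = -5.096 m/s.
|v| = 5.096 m/s.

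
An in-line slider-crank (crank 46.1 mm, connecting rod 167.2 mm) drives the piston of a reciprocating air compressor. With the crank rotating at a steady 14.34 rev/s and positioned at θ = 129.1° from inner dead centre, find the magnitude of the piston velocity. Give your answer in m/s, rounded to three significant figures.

2.65

ω = 2π·14.3 = 90.1 rad/s
For an in-line slider-crank, x = r cosθ + √(L² − r² sin²θ), so v = −rω sinθ·[1 + r cosθ/√(L² − r² sin²θ)].
With r = 0.0461 m, L = 0.1672 m, θ = 129.1°: √(L² − r² sin²θ) = 0.16333 m.
v = −0.0461·90.1·0.77605·[1 + 0.0461·-0.63068/0.16333] = -2.6496 m/s.
|v| = 2.6496 m/s.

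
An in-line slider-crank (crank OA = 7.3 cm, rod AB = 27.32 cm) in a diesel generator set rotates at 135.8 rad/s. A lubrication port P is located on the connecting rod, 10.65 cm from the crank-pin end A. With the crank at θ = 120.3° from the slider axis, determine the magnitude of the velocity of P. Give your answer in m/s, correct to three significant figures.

8.65

ω = 135.8 rad/s.  Crank-pin speed |V_A| = rω = 9.9134 m/s, perpendicular to OA.
Rod angle: sinφ = −(r/L) sinθ ⇒ φ = -13.338°; ω_rod = −rω cosθ/√(L²−r²sin²θ) = +18.815 rad/s.
V_P = V_A + ω_rod × AP, with AP = 0.1065 m along the rod.
Components: V_Px = −rω sinθ − a·ω_rod·sinφ = -8.0969 m/s;  V_Py = rω cosθ + a·ω_rod·cosφ = -3.0518 m/s.
|V_P| = √(V_Px² + V_Py²) = 8.653 m/s.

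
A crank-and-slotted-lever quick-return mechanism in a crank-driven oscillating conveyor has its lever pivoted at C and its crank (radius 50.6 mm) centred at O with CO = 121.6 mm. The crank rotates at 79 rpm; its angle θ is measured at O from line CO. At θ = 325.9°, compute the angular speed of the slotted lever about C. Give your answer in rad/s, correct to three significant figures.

ω = 8.273 rad/s (from 79 rpm).
Crank pin A relative to C: A = (d + r cosθ, r sinθ); lever angle φ = atan2(r sinθ, d + r cosθ).
Differentiating tanφ: φ̇ = rω(d cosθ + r)/(d² + r² + 2dr cosθ).
d² + r² + 2dr cosθ = |CA|² = 0.027537 m²;  d cosθ + r = +0.15129 m.
|ω_lever| = |0.0506·8.273·+0.15129| / 0.027537 = 2.2999 rad/s.

2.30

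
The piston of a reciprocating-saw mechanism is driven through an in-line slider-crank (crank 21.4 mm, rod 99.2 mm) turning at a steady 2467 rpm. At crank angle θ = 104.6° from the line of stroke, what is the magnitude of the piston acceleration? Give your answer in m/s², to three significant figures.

ω = 2π·2467/60 = 258.3 rad/s
x(θ) = r cosθ + √(L² − r² sin²θ); with ω constant, a = ω²·d²x/dθ².
d²x/dθ² = −r cosθ − r²(cos2θ)/√u − r⁴ sin²2θ/(4u^{3/2}),  u = L² − r² sin²θ = 0.00941178 m².
Substituting r = 0.0214 m, L = 0.0992 m, θ = 104.6°: d²x/dθ² = +0.0095013 m.
a = ω²·d²x/dθ² = (258.3)²·(+0.0095013) = +634.13 m/s²;  |a| = 634.13 m/s².

634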